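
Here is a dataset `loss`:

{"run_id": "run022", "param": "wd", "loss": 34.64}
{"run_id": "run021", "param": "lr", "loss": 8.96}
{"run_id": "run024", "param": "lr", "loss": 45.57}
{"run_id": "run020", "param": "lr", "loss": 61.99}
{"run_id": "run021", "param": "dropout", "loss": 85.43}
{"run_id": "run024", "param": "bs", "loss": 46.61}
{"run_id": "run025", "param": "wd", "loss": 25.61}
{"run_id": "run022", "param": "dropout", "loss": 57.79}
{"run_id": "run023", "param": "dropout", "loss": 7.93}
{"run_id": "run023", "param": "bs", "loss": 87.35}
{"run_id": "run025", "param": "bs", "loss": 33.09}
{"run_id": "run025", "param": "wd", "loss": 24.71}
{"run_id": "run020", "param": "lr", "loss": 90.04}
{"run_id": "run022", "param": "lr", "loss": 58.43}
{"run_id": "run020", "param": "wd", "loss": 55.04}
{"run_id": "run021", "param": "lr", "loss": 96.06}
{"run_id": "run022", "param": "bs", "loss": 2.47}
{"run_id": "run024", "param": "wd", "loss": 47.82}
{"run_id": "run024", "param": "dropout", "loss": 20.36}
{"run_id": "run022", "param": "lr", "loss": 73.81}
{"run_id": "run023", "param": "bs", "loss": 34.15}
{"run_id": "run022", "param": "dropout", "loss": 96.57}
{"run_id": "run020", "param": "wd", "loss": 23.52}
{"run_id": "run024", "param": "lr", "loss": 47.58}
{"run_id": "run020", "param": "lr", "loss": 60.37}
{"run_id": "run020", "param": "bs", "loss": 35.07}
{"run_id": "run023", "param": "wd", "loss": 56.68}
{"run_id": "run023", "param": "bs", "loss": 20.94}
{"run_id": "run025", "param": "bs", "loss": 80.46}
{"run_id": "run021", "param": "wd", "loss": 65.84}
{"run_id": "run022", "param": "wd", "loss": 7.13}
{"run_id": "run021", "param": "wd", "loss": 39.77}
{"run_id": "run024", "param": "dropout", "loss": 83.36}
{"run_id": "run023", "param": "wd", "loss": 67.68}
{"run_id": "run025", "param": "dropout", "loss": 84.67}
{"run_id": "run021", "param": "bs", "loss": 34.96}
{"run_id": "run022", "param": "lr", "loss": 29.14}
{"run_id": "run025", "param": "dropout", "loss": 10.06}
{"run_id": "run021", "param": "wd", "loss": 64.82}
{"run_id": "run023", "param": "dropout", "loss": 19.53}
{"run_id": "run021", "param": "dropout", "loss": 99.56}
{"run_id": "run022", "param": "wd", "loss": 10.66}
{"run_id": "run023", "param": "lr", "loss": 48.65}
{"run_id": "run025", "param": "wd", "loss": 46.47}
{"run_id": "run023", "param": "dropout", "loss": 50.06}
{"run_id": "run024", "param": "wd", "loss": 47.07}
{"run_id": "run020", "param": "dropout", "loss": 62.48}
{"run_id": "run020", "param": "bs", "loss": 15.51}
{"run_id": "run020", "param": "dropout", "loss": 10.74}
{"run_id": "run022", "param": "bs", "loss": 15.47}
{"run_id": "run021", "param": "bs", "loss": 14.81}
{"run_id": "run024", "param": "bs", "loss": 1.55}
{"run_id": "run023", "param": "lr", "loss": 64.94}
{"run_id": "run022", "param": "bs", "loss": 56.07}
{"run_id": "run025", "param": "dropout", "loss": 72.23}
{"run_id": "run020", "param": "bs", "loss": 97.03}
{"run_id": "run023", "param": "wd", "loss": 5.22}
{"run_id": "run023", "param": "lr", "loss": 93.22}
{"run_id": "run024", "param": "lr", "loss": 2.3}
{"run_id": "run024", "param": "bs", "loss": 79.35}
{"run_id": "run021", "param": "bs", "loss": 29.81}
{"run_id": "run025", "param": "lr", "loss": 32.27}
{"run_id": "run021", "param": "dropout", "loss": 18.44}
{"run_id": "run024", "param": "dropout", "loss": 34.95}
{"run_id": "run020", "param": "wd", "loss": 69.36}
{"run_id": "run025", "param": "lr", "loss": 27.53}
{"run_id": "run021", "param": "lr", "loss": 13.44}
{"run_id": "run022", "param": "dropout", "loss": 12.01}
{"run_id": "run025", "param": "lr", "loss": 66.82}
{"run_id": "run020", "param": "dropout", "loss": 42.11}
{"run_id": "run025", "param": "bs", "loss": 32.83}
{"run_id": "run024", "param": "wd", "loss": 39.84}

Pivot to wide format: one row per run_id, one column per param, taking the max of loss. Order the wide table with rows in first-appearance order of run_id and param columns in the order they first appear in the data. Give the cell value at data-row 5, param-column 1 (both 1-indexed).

With rows in first-appearance order of run_id, row 5 is run_id=run025. param columns in first-appearance order: wd, lr, dropout, bs; column 1 is wd.
Long rows with run_id=run025, param=wd: max(25.61, 24.71, 46.47) = 46.47.

46.47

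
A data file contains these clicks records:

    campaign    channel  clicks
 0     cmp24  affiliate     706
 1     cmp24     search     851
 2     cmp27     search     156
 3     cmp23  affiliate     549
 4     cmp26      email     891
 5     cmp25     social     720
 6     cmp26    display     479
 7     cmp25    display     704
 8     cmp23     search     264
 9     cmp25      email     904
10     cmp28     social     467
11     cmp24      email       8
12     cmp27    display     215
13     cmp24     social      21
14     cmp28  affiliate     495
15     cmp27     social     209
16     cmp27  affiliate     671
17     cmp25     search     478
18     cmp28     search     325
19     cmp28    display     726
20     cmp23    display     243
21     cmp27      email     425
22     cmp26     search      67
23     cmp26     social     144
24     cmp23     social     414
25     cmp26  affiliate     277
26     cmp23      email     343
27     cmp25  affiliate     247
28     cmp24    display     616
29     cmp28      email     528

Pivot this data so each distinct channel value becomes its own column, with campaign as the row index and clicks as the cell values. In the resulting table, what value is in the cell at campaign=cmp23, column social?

Wide layout: rows indexed by campaign, columns are the 5 distinct channel values (affiliate, search, email, social, display).
Cell (campaign=cmp23, channel=social) draws from the long row where campaign=cmp23 and channel=social, which has clicks=414.

414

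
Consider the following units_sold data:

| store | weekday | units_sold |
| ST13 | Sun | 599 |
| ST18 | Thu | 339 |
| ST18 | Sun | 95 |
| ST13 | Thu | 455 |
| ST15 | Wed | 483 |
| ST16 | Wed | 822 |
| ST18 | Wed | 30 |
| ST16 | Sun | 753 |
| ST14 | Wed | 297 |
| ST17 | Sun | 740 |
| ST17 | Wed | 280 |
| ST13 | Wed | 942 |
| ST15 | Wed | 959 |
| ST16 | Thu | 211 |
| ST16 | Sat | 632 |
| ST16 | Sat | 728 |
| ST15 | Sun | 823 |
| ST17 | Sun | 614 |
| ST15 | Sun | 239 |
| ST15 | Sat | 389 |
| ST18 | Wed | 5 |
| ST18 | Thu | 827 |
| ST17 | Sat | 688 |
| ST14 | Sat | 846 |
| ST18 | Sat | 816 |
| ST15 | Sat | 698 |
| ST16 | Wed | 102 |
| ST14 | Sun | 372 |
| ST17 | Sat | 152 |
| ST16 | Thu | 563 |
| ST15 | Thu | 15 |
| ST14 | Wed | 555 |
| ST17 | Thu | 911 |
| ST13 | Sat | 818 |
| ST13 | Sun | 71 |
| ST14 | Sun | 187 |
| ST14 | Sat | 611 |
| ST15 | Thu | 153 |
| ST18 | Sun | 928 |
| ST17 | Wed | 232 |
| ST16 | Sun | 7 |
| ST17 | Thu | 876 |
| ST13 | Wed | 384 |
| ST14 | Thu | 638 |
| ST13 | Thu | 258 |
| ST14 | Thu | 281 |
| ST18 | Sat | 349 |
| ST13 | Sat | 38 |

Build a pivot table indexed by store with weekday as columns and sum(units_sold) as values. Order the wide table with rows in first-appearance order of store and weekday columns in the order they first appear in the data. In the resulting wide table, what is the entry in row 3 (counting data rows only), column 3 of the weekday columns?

With rows in first-appearance order of store, row 3 is store=ST15. weekday columns in first-appearance order: Sun, Thu, Wed, Sat; column 3 is Wed.
Long rows with store=ST15, weekday=Wed: 483 + 959 = 1442.

1442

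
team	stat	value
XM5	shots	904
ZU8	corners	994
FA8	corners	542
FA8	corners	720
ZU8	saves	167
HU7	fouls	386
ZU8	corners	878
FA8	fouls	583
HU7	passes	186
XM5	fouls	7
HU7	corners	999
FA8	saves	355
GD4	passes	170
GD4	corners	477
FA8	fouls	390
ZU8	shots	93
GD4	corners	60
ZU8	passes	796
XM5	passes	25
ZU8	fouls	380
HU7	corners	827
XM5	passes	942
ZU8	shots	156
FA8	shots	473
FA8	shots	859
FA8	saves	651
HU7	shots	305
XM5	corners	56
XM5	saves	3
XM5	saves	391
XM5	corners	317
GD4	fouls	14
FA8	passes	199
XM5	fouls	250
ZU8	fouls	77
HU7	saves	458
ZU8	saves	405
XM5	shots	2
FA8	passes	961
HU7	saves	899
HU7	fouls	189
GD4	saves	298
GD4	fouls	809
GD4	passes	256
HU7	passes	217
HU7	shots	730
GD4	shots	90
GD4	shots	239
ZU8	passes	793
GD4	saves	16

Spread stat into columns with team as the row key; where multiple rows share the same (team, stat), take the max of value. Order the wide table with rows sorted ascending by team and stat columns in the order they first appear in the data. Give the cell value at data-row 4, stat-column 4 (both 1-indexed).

With rows sorted ascending by team, row 4 is team=XM5. stat columns in first-appearance order: shots, corners, saves, fouls, passes; column 4 is fouls.
Long rows with team=XM5, stat=fouls: max(7, 250) = 250.

250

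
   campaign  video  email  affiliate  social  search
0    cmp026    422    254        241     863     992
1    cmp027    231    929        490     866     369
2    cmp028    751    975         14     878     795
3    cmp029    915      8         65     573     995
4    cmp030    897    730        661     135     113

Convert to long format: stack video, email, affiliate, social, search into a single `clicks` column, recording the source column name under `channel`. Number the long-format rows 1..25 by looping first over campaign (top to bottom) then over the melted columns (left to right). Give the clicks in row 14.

878

25 rows total (5 × 5). Row 14: index ⌊(14-1)/5⌋ = 2 into campaign → cmp028; (14-1) mod 5 = 3 into the melted columns → social.
So row 14 is (cmp028, social, 878); clicks = 878.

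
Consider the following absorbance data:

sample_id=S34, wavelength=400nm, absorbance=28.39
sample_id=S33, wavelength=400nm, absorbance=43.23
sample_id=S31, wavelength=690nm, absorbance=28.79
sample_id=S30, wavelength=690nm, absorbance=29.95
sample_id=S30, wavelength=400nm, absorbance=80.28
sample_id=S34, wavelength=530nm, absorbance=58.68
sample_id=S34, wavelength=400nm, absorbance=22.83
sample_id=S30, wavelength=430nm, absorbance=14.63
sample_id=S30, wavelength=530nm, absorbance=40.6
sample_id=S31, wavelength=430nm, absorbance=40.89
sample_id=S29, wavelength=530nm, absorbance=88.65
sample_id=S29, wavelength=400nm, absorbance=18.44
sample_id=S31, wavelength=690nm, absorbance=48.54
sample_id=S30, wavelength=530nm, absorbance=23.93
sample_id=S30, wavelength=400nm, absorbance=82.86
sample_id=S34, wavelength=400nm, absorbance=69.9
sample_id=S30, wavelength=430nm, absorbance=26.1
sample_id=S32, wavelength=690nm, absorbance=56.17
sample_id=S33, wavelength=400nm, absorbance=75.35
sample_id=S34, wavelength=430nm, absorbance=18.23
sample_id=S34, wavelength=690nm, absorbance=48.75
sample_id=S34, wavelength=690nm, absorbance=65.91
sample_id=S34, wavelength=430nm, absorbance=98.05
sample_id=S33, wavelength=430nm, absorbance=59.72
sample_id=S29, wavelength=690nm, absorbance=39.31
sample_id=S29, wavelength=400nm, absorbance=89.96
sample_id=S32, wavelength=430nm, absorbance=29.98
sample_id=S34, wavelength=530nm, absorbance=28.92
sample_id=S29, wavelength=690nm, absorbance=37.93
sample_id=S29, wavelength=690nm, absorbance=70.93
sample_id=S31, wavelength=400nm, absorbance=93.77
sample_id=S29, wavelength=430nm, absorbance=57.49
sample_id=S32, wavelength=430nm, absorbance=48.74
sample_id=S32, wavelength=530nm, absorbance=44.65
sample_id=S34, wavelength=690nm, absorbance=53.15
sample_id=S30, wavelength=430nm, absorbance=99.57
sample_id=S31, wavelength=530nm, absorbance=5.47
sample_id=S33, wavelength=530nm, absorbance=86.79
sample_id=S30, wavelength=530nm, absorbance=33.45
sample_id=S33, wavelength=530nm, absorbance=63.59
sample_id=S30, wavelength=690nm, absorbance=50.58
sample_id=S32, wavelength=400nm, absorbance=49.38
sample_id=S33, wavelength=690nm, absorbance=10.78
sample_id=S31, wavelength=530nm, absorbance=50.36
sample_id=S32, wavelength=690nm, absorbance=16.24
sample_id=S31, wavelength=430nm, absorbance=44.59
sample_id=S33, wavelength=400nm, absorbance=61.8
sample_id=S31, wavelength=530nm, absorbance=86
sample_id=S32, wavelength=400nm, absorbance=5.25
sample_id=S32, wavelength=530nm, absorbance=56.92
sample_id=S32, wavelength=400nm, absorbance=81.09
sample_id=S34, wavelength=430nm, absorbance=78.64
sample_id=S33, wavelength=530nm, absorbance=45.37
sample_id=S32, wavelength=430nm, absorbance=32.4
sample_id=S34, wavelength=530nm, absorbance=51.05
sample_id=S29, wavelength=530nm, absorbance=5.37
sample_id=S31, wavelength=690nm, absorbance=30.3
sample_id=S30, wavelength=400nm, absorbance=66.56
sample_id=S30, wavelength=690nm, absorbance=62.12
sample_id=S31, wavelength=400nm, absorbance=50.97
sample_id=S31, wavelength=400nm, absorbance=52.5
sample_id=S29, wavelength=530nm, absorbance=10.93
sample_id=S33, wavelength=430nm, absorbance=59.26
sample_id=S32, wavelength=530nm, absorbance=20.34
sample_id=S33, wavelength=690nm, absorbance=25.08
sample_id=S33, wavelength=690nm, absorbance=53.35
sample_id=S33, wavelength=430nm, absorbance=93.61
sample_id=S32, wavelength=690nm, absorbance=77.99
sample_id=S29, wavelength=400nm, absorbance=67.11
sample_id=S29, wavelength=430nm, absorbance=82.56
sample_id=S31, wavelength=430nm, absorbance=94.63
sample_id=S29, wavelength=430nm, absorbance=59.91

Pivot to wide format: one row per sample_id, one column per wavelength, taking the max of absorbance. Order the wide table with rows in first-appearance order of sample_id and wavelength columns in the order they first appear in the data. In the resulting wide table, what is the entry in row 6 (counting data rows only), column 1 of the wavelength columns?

81.09

With rows in first-appearance order of sample_id, row 6 is sample_id=S32. wavelength columns in first-appearance order: 400nm, 690nm, 530nm, 430nm; column 1 is 400nm.
Long rows with sample_id=S32, wavelength=400nm: max(49.38, 5.25, 81.09) = 81.09.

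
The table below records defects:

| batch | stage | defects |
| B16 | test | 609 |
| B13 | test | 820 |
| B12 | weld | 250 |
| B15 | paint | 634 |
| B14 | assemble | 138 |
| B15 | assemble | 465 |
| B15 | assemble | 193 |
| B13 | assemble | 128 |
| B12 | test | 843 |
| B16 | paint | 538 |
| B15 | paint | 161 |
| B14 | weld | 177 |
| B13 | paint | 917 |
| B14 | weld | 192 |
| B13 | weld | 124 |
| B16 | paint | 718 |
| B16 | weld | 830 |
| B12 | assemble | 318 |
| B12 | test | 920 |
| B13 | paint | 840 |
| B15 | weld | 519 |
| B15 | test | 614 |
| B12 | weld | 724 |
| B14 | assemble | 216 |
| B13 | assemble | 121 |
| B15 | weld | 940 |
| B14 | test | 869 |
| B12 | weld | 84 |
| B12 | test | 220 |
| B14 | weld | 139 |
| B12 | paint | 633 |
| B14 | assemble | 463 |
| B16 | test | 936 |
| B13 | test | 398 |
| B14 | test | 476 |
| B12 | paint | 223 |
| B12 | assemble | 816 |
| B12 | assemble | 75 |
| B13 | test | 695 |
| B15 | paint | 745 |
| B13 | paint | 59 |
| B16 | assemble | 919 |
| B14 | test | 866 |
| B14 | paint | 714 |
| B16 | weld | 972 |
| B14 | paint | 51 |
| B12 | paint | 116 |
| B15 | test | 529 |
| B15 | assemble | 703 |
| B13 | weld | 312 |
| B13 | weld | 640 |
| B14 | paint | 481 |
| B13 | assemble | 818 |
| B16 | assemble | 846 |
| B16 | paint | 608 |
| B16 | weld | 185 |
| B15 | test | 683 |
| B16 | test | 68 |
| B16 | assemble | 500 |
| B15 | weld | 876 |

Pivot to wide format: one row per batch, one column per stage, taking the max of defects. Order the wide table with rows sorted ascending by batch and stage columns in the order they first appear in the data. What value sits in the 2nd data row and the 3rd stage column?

With rows sorted ascending by batch, row 2 is batch=B13. stage columns in first-appearance order: test, weld, paint, assemble; column 3 is paint.
Long rows with batch=B13, stage=paint: max(917, 840, 59) = 917.

917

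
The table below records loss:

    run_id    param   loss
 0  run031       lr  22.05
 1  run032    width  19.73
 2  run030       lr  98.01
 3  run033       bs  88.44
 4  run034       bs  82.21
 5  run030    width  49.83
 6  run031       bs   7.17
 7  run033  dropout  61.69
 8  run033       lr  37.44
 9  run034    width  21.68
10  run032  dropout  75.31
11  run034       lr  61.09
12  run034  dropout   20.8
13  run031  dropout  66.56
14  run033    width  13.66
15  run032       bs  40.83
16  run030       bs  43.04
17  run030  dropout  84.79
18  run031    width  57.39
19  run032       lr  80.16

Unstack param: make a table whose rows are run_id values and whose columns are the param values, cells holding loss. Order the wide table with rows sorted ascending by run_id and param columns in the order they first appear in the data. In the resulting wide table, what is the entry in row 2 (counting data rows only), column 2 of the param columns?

57.39

With rows sorted ascending by run_id, row 2 is run_id=run031. param columns in first-appearance order: lr, width, bs, dropout; column 2 is width.
Long rows with run_id=run031, param=width: loss = 57.39.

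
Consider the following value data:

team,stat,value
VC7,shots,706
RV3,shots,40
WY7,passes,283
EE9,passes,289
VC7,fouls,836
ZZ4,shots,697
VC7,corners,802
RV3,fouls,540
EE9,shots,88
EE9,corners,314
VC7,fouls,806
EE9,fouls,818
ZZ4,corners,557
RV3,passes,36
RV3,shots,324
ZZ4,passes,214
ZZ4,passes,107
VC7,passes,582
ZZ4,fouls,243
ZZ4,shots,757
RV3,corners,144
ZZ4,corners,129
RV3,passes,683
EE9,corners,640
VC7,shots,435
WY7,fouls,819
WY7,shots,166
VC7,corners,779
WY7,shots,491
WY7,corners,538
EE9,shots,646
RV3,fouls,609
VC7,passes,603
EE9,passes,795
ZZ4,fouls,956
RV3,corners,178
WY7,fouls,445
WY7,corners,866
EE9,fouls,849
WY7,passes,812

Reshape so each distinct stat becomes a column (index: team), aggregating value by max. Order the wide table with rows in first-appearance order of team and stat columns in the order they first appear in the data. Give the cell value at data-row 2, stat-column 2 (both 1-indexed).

With rows in first-appearance order of team, row 2 is team=RV3. stat columns in first-appearance order: shots, passes, fouls, corners; column 2 is passes.
Long rows with team=RV3, stat=passes: max(36, 683) = 683.

683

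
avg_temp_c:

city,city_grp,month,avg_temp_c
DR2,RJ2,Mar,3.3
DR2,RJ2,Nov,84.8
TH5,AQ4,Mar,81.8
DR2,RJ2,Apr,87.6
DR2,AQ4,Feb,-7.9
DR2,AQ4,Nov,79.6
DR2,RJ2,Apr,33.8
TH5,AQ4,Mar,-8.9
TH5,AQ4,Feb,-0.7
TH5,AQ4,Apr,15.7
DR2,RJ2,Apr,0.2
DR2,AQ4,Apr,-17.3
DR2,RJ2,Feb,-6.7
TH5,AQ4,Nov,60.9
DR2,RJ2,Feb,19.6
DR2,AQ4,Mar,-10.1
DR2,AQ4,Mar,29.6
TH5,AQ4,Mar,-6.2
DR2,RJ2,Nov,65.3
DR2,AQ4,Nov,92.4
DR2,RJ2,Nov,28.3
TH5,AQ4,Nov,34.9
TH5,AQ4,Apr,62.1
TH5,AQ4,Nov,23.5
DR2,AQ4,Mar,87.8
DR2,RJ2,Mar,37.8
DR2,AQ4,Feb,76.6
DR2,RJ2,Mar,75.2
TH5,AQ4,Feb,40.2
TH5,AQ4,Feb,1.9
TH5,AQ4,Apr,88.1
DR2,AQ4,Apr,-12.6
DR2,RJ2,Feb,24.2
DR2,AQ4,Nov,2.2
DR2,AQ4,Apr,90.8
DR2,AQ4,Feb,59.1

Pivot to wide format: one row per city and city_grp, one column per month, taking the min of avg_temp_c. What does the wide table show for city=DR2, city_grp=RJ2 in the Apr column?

Rows with city=DR2, city_grp=RJ2 and month=Apr: avg_temp_c values are 87.6, 33.8, 0.2.
min(87.6, 33.8, 0.2) = 0.2.

0.2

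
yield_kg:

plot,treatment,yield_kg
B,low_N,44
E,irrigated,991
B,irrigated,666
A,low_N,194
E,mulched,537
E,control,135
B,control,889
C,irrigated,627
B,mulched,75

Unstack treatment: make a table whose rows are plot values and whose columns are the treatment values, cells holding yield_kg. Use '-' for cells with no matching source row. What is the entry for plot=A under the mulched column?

-

No long-format row has plot=A and treatment=mulched, so the cell is -.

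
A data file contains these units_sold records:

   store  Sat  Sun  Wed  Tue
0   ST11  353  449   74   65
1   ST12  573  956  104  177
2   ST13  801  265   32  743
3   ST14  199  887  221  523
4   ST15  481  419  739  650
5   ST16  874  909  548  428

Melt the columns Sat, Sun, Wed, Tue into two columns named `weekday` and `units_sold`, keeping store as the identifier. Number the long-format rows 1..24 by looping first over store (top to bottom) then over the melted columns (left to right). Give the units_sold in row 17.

24 rows total (6 × 4). Row 17: index ⌊(17-1)/4⌋ = 4 into store → ST15; (17-1) mod 4 = 0 into the melted columns → Sat.
So row 17 is (ST15, Sat, 481); units_sold = 481.

481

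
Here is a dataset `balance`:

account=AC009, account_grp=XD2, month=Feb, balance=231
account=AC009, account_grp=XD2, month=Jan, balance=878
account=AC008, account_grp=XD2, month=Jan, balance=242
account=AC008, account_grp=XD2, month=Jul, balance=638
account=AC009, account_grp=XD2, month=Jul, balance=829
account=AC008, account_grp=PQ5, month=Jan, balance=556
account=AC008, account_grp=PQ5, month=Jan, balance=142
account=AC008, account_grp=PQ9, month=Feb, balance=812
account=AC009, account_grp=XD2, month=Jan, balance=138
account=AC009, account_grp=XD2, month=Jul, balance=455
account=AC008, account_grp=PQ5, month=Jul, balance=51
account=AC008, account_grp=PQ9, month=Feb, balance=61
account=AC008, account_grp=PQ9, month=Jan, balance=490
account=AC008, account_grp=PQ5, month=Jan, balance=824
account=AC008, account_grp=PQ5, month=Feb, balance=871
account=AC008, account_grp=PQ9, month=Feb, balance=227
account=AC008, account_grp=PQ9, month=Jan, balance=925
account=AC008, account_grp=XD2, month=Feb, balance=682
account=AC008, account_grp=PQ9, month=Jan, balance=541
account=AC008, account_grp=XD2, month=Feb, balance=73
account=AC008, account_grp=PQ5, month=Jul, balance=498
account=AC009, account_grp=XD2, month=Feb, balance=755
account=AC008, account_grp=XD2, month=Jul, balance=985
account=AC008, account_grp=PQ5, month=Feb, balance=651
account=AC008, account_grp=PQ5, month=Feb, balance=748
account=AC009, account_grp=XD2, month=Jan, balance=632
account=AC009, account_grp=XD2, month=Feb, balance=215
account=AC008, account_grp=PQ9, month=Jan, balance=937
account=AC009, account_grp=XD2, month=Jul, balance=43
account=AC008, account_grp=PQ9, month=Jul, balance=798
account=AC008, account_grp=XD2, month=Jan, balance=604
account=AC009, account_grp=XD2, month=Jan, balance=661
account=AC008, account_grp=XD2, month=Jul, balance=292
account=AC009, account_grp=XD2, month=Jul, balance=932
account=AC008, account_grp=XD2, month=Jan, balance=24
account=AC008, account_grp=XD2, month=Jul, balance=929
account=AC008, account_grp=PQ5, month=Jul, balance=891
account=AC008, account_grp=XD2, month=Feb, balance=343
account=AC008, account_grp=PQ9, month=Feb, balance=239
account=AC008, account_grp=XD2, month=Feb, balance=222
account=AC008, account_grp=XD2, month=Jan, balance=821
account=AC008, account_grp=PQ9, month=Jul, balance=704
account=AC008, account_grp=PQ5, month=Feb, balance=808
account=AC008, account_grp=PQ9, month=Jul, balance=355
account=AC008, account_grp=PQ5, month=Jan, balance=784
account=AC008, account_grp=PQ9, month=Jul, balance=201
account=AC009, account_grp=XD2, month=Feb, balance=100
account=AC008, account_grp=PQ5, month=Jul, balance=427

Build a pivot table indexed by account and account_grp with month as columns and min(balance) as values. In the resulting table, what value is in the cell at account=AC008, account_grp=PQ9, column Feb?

Rows with account=AC008, account_grp=PQ9 and month=Feb: balance values are 812, 61, 227, 239.
min(812, 61, 227, 239) = 61.

61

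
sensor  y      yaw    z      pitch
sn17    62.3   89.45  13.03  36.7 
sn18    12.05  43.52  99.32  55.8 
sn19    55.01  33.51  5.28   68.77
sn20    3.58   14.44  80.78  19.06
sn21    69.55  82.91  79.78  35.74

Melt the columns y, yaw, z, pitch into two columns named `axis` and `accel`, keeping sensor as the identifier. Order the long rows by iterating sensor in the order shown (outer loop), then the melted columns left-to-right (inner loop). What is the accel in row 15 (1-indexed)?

80.78

20 rows total (5 × 4). Row 15: index ⌊(15-1)/4⌋ = 3 into sensor → sn20; (15-1) mod 4 = 2 into the melted columns → z.
So row 15 is (sn20, z, 80.78); accel = 80.78.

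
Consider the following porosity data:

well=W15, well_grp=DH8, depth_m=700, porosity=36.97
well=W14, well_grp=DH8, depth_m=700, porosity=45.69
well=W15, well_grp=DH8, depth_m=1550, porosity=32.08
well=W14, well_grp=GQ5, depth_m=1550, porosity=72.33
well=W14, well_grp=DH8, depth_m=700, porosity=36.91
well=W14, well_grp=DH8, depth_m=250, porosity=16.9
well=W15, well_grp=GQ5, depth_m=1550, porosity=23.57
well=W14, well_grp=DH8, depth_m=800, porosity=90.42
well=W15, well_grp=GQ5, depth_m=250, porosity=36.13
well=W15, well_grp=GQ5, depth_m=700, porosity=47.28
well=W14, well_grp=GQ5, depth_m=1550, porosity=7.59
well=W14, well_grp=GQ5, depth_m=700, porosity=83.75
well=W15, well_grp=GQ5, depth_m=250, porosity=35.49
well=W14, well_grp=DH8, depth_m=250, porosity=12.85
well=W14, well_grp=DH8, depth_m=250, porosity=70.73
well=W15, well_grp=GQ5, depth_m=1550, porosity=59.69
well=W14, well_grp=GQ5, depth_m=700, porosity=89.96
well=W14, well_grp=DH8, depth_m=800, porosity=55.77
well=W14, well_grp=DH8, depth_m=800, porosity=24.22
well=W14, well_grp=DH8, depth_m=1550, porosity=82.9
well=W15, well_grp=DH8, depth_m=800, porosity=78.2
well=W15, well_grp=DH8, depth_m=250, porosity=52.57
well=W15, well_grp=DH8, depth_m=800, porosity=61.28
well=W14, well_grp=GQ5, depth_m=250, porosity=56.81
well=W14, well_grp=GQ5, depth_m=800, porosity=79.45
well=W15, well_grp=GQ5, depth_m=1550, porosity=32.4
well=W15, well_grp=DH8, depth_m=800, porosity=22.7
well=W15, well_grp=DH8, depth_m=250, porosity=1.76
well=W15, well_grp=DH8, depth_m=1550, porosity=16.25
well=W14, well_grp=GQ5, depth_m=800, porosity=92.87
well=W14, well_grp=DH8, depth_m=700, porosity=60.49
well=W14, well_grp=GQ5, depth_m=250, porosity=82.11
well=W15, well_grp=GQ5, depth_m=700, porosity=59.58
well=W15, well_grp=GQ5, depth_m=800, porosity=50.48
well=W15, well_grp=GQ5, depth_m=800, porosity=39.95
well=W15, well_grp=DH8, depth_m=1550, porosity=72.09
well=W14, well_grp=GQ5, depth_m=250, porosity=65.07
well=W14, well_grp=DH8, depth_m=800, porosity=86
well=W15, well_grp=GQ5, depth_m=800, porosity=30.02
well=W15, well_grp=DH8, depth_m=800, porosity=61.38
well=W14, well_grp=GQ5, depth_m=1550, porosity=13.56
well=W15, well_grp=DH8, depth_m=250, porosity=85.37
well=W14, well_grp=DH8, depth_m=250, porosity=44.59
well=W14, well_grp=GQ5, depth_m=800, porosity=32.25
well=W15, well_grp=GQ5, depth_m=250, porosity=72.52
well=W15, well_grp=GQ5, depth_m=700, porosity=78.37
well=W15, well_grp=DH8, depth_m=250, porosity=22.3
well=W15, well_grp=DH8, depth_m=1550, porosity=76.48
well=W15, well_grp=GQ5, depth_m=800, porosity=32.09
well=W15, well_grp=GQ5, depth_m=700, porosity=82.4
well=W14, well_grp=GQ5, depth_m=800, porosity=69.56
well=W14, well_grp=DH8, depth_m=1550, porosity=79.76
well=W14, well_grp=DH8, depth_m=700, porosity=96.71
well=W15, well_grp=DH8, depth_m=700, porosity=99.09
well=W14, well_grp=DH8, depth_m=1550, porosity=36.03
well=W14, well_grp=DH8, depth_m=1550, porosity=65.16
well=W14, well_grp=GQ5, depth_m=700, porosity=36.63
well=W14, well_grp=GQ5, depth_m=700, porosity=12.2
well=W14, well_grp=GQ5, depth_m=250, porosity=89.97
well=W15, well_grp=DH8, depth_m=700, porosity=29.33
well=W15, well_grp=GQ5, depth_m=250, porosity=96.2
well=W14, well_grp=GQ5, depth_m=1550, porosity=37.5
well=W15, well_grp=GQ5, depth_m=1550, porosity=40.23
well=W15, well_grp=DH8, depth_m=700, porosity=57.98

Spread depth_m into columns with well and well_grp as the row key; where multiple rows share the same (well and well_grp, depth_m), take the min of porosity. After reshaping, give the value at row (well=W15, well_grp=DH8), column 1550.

16.25

Rows with well=W15, well_grp=DH8 and depth_m=1550: porosity values are 32.08, 16.25, 72.09, 76.48.
min(32.08, 16.25, 72.09, 76.48) = 16.25.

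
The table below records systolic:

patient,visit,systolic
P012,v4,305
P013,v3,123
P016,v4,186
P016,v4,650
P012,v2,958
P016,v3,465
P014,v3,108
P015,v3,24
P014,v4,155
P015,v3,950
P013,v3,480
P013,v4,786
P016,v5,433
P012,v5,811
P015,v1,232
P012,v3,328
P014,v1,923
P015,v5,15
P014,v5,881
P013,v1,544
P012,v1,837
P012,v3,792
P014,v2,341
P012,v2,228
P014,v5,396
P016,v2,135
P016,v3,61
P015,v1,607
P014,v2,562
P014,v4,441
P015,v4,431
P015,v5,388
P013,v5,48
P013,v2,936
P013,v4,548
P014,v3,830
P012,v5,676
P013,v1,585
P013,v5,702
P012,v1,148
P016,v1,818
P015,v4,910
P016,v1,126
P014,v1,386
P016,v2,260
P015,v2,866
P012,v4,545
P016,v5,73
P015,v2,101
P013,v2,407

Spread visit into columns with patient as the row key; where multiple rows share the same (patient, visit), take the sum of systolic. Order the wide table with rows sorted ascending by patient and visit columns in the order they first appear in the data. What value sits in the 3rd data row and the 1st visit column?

With rows sorted ascending by patient, row 3 is patient=P014. visit columns in first-appearance order: v4, v3, v2, v5, v1; column 1 is v4.
Long rows with patient=P014, visit=v4: 155 + 441 = 596.

596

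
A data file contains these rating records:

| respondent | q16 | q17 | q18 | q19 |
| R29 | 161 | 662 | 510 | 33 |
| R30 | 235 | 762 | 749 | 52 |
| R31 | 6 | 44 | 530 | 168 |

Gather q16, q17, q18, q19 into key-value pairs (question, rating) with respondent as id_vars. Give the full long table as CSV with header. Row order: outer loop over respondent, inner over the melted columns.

respondent,question,rating
R29,q16,161
R29,q17,662
R29,q18,510
R29,q19,33
R30,q16,235
R30,q17,762
R30,q18,749
R30,q19,52
R31,q16,6
R31,q17,44
R31,q18,530
R31,q19,168

Each (respondent, column) pair becomes one row: 3 × 4 = 12 rows.
For example, (R29, q16) → rating=161.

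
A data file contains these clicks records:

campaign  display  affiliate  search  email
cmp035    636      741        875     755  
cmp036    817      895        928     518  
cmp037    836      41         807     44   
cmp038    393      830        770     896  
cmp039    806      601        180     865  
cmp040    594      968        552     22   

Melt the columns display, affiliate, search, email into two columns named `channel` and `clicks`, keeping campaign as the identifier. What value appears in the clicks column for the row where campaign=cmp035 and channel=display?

636

Unpivoting turns each (campaign, wide-column) pair into one long row.
The wide cell at row cmp035, column display holds 636, so the long row (cmp035, display) has clicks=636.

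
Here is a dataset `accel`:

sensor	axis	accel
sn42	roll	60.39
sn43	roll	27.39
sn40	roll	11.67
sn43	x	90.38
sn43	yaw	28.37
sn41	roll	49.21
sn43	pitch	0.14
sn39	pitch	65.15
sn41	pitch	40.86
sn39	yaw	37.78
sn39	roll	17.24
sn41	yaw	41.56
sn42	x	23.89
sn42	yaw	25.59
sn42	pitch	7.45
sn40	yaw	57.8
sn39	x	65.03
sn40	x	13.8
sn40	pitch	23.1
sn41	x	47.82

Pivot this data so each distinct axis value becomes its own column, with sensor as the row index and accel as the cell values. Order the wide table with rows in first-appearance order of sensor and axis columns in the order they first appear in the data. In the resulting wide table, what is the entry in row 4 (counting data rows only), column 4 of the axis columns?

40.86

With rows in first-appearance order of sensor, row 4 is sensor=sn41. axis columns in first-appearance order: roll, x, yaw, pitch; column 4 is pitch.
Long rows with sensor=sn41, axis=pitch: accel = 40.86.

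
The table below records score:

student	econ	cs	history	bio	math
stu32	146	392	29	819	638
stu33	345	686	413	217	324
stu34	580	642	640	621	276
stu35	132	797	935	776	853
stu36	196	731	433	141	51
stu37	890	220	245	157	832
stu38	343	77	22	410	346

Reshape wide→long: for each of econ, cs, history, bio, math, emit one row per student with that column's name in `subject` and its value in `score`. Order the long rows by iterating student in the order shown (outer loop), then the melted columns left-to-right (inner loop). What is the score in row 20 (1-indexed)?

35 rows total (7 × 5). Row 20: index ⌊(20-1)/5⌋ = 3 into student → stu35; (20-1) mod 5 = 4 into the melted columns → math.
So row 20 is (stu35, math, 853); score = 853.

853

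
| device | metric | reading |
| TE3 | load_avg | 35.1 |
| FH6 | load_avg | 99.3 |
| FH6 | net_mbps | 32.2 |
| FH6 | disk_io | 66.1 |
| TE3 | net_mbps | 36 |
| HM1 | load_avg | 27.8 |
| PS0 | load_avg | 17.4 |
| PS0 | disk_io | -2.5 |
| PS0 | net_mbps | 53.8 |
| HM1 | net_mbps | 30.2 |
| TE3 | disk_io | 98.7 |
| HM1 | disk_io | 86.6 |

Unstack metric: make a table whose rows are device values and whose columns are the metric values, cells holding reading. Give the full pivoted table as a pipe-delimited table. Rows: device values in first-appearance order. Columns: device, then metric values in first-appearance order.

| device | load_avg | net_mbps | disk_io |
| TE3 | 35.1 | 36 | 98.7 |
| FH6 | 99.3 | 32.2 | 66.1 |
| HM1 | 27.8 | 30.2 | 86.6 |
| PS0 | 17.4 | 53.8 | -2.5 |

Columns: device plus the 3 distinct metric values (load_avg, net_mbps, disk_io).
For example, row TE3 column load_avg takes reading=35.1 from the long row (TE3, load_avg).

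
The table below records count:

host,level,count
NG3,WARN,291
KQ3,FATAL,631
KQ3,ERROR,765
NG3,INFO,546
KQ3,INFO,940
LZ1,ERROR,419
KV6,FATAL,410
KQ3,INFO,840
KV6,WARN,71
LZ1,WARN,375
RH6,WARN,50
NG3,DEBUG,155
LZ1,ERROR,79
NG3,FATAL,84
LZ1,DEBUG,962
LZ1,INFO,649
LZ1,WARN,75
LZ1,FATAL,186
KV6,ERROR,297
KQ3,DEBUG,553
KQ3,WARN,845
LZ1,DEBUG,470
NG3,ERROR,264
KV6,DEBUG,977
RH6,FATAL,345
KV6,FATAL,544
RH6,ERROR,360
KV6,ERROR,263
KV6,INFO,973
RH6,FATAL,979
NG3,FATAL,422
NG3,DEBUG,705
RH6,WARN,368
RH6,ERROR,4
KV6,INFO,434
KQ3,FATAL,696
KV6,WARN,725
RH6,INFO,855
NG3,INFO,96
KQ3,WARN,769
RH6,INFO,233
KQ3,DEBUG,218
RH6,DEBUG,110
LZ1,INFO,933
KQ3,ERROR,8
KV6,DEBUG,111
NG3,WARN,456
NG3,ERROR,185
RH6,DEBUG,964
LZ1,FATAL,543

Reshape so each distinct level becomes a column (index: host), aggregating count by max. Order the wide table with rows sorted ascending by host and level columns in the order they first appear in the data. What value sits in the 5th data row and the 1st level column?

368

With rows sorted ascending by host, row 5 is host=RH6. level columns in first-appearance order: WARN, FATAL, ERROR, INFO, DEBUG; column 1 is WARN.
Long rows with host=RH6, level=WARN: max(50, 368) = 368.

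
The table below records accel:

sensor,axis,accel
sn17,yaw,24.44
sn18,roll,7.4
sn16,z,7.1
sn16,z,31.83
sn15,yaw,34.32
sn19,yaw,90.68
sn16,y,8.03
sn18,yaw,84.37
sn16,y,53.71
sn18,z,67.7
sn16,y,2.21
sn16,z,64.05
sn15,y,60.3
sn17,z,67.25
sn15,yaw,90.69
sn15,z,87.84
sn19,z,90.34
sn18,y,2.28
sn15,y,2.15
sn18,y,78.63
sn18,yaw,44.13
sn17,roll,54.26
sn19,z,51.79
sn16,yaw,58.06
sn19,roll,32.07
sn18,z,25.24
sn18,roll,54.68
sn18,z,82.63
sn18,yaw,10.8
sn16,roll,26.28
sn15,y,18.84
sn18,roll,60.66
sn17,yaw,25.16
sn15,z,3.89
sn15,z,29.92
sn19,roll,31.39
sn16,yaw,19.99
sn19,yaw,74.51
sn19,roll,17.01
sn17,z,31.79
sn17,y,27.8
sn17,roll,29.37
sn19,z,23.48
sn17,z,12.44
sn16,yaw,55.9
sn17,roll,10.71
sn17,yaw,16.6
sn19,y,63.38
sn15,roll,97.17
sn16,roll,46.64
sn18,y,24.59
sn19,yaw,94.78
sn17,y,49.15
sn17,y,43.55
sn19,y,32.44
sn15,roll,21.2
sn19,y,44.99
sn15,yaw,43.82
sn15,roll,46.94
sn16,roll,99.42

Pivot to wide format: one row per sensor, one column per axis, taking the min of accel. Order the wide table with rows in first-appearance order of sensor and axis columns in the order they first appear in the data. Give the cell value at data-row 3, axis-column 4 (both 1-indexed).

2.21

With rows in first-appearance order of sensor, row 3 is sensor=sn16. axis columns in first-appearance order: yaw, roll, z, y; column 4 is y.
Long rows with sensor=sn16, axis=y: min(8.03, 53.71, 2.21) = 2.21.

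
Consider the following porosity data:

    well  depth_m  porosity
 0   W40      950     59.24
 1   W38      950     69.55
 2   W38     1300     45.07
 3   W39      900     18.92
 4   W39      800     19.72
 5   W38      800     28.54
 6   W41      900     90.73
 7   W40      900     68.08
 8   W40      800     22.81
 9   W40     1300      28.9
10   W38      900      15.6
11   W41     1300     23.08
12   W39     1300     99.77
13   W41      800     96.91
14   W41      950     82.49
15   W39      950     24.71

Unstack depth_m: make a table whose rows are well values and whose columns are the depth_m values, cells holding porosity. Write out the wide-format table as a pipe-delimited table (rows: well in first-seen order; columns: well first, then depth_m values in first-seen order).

| well | 950 | 1300 | 900 | 800 |
| W40 | 59.24 | 28.9 | 68.08 | 22.81 |
| W38 | 69.55 | 45.07 | 15.6 | 28.54 |
| W39 | 24.71 | 99.77 | 18.92 | 19.72 |
| W41 | 82.49 | 23.08 | 90.73 | 96.91 |

Columns: well plus the 4 distinct depth_m values (950, 1300, 900, 800).
For example, row W40 column 950 takes porosity=59.24 from the long row (W40, 950).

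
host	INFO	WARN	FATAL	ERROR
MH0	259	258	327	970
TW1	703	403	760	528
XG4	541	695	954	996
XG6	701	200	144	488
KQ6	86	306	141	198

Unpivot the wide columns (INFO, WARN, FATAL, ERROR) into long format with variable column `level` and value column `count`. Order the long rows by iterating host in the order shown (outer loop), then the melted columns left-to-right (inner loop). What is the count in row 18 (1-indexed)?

306

20 rows total (5 × 4). Row 18: index ⌊(18-1)/4⌋ = 4 into host → KQ6; (18-1) mod 4 = 1 into the melted columns → WARN.
So row 18 is (KQ6, WARN, 306); count = 306.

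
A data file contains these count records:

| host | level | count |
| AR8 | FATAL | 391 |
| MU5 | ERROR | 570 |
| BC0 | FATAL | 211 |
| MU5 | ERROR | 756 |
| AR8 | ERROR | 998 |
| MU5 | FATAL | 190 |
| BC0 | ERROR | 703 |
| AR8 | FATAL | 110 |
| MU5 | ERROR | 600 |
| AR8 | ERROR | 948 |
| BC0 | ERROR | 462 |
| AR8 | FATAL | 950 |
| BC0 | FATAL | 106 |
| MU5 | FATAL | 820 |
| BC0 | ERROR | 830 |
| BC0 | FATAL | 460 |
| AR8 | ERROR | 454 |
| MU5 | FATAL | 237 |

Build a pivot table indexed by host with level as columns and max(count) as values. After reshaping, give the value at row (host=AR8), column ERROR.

998

Rows with host=AR8 and level=ERROR: count values are 998, 948, 454.
max(998, 948, 454) = 998.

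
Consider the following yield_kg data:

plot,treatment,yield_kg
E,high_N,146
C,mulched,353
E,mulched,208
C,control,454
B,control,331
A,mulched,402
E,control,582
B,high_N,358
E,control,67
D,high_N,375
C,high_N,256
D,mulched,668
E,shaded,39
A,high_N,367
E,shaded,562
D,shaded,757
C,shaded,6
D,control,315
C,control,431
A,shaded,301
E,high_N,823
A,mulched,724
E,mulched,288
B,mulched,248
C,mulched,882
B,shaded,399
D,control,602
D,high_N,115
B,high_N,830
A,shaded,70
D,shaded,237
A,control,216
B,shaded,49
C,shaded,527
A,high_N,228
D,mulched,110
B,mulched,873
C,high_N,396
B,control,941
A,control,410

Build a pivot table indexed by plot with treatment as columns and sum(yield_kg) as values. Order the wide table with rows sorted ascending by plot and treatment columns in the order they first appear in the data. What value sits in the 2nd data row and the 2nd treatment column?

With rows sorted ascending by plot, row 2 is plot=B. treatment columns in first-appearance order: high_N, mulched, control, shaded; column 2 is mulched.
Long rows with plot=B, treatment=mulched: 248 + 873 = 1121.

1121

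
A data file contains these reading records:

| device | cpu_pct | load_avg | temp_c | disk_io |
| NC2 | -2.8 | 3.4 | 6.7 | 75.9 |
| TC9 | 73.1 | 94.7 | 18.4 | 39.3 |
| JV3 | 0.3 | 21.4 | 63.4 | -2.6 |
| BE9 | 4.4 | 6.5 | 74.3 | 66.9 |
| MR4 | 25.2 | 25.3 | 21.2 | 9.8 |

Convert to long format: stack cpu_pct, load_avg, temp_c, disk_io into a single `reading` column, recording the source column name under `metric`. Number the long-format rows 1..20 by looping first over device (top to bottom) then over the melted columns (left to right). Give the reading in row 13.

4.4

20 rows total (5 × 4). Row 13: index ⌊(13-1)/4⌋ = 3 into device → BE9; (13-1) mod 4 = 0 into the melted columns → cpu_pct.
So row 13 is (BE9, cpu_pct, 4.4); reading = 4.4.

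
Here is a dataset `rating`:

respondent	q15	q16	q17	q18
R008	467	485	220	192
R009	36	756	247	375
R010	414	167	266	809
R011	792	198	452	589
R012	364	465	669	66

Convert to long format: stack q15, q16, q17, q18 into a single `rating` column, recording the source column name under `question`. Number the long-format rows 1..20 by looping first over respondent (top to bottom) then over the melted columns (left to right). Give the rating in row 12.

809

20 rows total (5 × 4). Row 12: index ⌊(12-1)/4⌋ = 2 into respondent → R010; (12-1) mod 4 = 3 into the melted columns → q18.
So row 12 is (R010, q18, 809); rating = 809.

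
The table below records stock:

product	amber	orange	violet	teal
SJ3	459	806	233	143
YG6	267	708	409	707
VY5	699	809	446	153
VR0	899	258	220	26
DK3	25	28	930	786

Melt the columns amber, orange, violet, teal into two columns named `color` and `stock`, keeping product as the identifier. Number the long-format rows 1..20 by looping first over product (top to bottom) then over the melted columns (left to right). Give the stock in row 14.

258

20 rows total (5 × 4). Row 14: index ⌊(14-1)/4⌋ = 3 into product → VR0; (14-1) mod 4 = 1 into the melted columns → orange.
So row 14 is (VR0, orange, 258); stock = 258.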